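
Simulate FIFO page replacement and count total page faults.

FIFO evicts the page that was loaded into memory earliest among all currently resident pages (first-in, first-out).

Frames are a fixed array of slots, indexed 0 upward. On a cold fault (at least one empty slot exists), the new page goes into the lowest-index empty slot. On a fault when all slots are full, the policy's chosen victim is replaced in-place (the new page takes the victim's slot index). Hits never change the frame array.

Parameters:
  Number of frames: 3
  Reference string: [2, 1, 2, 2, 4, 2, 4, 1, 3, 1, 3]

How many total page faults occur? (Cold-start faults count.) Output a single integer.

Answer: 4

Derivation:
Step 0: ref 2 → FAULT, frames=[2,-,-]
Step 1: ref 1 → FAULT, frames=[2,1,-]
Step 2: ref 2 → HIT, frames=[2,1,-]
Step 3: ref 2 → HIT, frames=[2,1,-]
Step 4: ref 4 → FAULT, frames=[2,1,4]
Step 5: ref 2 → HIT, frames=[2,1,4]
Step 6: ref 4 → HIT, frames=[2,1,4]
Step 7: ref 1 → HIT, frames=[2,1,4]
Step 8: ref 3 → FAULT (evict 2), frames=[3,1,4]
Step 9: ref 1 → HIT, frames=[3,1,4]
Step 10: ref 3 → HIT, frames=[3,1,4]
Total faults: 4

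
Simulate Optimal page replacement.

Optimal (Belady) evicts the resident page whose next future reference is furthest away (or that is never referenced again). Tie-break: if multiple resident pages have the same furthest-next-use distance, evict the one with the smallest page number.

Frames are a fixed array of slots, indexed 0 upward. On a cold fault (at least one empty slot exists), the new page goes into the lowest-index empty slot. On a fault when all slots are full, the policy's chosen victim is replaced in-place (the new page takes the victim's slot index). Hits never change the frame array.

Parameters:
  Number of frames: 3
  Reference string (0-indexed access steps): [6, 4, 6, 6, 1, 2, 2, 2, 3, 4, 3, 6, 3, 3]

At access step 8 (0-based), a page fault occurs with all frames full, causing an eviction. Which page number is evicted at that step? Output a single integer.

Step 0: ref 6 -> FAULT, frames=[6,-,-]
Step 1: ref 4 -> FAULT, frames=[6,4,-]
Step 2: ref 6 -> HIT, frames=[6,4,-]
Step 3: ref 6 -> HIT, frames=[6,4,-]
Step 4: ref 1 -> FAULT, frames=[6,4,1]
Step 5: ref 2 -> FAULT, evict 1, frames=[6,4,2]
Step 6: ref 2 -> HIT, frames=[6,4,2]
Step 7: ref 2 -> HIT, frames=[6,4,2]
Step 8: ref 3 -> FAULT, evict 2, frames=[6,4,3]
At step 8: evicted page 2

Answer: 2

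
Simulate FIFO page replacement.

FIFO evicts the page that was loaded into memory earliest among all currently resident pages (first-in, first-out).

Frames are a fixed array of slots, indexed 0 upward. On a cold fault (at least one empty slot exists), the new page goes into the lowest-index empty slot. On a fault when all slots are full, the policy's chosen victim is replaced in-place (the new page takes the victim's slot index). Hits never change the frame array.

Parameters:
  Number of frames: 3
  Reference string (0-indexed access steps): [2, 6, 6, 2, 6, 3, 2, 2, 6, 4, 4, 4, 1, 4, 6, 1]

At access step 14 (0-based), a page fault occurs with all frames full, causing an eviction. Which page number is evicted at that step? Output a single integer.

Step 0: ref 2 -> FAULT, frames=[2,-,-]
Step 1: ref 6 -> FAULT, frames=[2,6,-]
Step 2: ref 6 -> HIT, frames=[2,6,-]
Step 3: ref 2 -> HIT, frames=[2,6,-]
Step 4: ref 6 -> HIT, frames=[2,6,-]
Step 5: ref 3 -> FAULT, frames=[2,6,3]
Step 6: ref 2 -> HIT, frames=[2,6,3]
Step 7: ref 2 -> HIT, frames=[2,6,3]
Step 8: ref 6 -> HIT, frames=[2,6,3]
Step 9: ref 4 -> FAULT, evict 2, frames=[4,6,3]
Step 10: ref 4 -> HIT, frames=[4,6,3]
Step 11: ref 4 -> HIT, frames=[4,6,3]
Step 12: ref 1 -> FAULT, evict 6, frames=[4,1,3]
Step 13: ref 4 -> HIT, frames=[4,1,3]
Step 14: ref 6 -> FAULT, evict 3, frames=[4,1,6]
At step 14: evicted page 3

Answer: 3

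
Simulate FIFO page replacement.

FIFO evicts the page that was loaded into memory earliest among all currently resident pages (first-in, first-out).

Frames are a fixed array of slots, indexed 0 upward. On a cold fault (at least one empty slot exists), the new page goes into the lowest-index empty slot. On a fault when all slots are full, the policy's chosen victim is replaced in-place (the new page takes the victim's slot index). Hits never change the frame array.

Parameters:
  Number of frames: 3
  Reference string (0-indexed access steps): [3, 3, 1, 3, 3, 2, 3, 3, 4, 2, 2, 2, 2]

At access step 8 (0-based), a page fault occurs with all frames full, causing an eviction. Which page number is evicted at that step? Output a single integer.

Step 0: ref 3 -> FAULT, frames=[3,-,-]
Step 1: ref 3 -> HIT, frames=[3,-,-]
Step 2: ref 1 -> FAULT, frames=[3,1,-]
Step 3: ref 3 -> HIT, frames=[3,1,-]
Step 4: ref 3 -> HIT, frames=[3,1,-]
Step 5: ref 2 -> FAULT, frames=[3,1,2]
Step 6: ref 3 -> HIT, frames=[3,1,2]
Step 7: ref 3 -> HIT, frames=[3,1,2]
Step 8: ref 4 -> FAULT, evict 3, frames=[4,1,2]
At step 8: evicted page 3

Answer: 3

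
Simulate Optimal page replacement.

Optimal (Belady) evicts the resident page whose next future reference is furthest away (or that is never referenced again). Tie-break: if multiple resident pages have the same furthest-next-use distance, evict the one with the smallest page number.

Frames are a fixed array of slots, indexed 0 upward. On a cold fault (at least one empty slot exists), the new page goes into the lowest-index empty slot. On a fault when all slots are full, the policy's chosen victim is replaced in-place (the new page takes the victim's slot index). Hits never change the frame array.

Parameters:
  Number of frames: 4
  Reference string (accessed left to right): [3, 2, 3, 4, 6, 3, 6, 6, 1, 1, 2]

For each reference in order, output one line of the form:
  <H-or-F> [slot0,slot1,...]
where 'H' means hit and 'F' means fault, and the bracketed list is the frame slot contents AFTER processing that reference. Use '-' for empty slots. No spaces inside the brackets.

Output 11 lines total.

F [3,-,-,-]
F [3,2,-,-]
H [3,2,-,-]
F [3,2,4,-]
F [3,2,4,6]
H [3,2,4,6]
H [3,2,4,6]
H [3,2,4,6]
F [1,2,4,6]
H [1,2,4,6]
H [1,2,4,6]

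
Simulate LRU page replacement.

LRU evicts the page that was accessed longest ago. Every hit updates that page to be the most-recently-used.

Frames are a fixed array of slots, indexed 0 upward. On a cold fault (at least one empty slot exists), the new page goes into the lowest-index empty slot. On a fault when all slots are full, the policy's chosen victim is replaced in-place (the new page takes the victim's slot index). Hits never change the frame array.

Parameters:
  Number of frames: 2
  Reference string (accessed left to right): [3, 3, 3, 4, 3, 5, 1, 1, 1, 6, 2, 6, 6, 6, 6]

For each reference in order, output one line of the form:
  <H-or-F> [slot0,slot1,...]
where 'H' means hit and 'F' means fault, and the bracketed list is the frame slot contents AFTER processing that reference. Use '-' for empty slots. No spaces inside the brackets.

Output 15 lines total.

F [3,-]
H [3,-]
H [3,-]
F [3,4]
H [3,4]
F [3,5]
F [1,5]
H [1,5]
H [1,5]
F [1,6]
F [2,6]
H [2,6]
H [2,6]
H [2,6]
H [2,6]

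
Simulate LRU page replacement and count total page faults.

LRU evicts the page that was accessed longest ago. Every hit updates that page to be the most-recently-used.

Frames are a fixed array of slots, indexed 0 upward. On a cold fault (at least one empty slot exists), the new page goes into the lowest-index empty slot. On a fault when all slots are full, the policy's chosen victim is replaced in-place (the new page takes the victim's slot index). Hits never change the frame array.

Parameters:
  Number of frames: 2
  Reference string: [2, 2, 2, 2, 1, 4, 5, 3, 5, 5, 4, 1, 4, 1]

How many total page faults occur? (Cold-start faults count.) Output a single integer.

Answer: 7

Derivation:
Step 0: ref 2 → FAULT, frames=[2,-]
Step 1: ref 2 → HIT, frames=[2,-]
Step 2: ref 2 → HIT, frames=[2,-]
Step 3: ref 2 → HIT, frames=[2,-]
Step 4: ref 1 → FAULT, frames=[2,1]
Step 5: ref 4 → FAULT (evict 2), frames=[4,1]
Step 6: ref 5 → FAULT (evict 1), frames=[4,5]
Step 7: ref 3 → FAULT (evict 4), frames=[3,5]
Step 8: ref 5 → HIT, frames=[3,5]
Step 9: ref 5 → HIT, frames=[3,5]
Step 10: ref 4 → FAULT (evict 3), frames=[4,5]
Step 11: ref 1 → FAULT (evict 5), frames=[4,1]
Step 12: ref 4 → HIT, frames=[4,1]
Step 13: ref 1 → HIT, frames=[4,1]
Total faults: 7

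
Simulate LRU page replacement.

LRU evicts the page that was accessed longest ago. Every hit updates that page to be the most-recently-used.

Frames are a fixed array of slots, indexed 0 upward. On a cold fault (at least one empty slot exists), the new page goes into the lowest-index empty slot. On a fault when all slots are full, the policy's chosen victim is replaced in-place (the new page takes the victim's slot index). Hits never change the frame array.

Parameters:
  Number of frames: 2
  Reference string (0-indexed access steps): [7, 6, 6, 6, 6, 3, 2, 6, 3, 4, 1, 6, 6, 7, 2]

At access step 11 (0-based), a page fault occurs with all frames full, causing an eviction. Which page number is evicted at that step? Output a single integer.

Answer: 4

Derivation:
Step 0: ref 7 -> FAULT, frames=[7,-]
Step 1: ref 6 -> FAULT, frames=[7,6]
Step 2: ref 6 -> HIT, frames=[7,6]
Step 3: ref 6 -> HIT, frames=[7,6]
Step 4: ref 6 -> HIT, frames=[7,6]
Step 5: ref 3 -> FAULT, evict 7, frames=[3,6]
Step 6: ref 2 -> FAULT, evict 6, frames=[3,2]
Step 7: ref 6 -> FAULT, evict 3, frames=[6,2]
Step 8: ref 3 -> FAULT, evict 2, frames=[6,3]
Step 9: ref 4 -> FAULT, evict 6, frames=[4,3]
Step 10: ref 1 -> FAULT, evict 3, frames=[4,1]
Step 11: ref 6 -> FAULT, evict 4, frames=[6,1]
At step 11: evicted page 4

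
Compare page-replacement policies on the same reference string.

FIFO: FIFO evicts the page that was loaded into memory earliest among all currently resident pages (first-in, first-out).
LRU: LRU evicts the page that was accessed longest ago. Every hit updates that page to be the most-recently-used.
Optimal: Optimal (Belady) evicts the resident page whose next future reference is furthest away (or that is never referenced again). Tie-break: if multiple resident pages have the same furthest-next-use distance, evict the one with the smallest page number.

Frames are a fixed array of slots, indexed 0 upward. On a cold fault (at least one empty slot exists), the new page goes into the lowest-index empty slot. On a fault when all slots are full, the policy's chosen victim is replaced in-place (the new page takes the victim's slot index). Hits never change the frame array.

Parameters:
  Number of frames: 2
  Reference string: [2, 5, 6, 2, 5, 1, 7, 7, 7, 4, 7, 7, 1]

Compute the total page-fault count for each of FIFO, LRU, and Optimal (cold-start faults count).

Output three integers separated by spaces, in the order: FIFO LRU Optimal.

--- FIFO ---
  step 0: ref 2 -> FAULT, frames=[2,-] (faults so far: 1)
  step 1: ref 5 -> FAULT, frames=[2,5] (faults so far: 2)
  step 2: ref 6 -> FAULT, evict 2, frames=[6,5] (faults so far: 3)
  step 3: ref 2 -> FAULT, evict 5, frames=[6,2] (faults so far: 4)
  step 4: ref 5 -> FAULT, evict 6, frames=[5,2] (faults so far: 5)
  step 5: ref 1 -> FAULT, evict 2, frames=[5,1] (faults so far: 6)
  step 6: ref 7 -> FAULT, evict 5, frames=[7,1] (faults so far: 7)
  step 7: ref 7 -> HIT, frames=[7,1] (faults so far: 7)
  step 8: ref 7 -> HIT, frames=[7,1] (faults so far: 7)
  step 9: ref 4 -> FAULT, evict 1, frames=[7,4] (faults so far: 8)
  step 10: ref 7 -> HIT, frames=[7,4] (faults so far: 8)
  step 11: ref 7 -> HIT, frames=[7,4] (faults so far: 8)
  step 12: ref 1 -> FAULT, evict 7, frames=[1,4] (faults so far: 9)
  FIFO total faults: 9
--- LRU ---
  step 0: ref 2 -> FAULT, frames=[2,-] (faults so far: 1)
  step 1: ref 5 -> FAULT, frames=[2,5] (faults so far: 2)
  step 2: ref 6 -> FAULT, evict 2, frames=[6,5] (faults so far: 3)
  step 3: ref 2 -> FAULT, evict 5, frames=[6,2] (faults so far: 4)
  step 4: ref 5 -> FAULT, evict 6, frames=[5,2] (faults so far: 5)
  step 5: ref 1 -> FAULT, evict 2, frames=[5,1] (faults so far: 6)
  step 6: ref 7 -> FAULT, evict 5, frames=[7,1] (faults so far: 7)
  step 7: ref 7 -> HIT, frames=[7,1] (faults so far: 7)
  step 8: ref 7 -> HIT, frames=[7,1] (faults so far: 7)
  step 9: ref 4 -> FAULT, evict 1, frames=[7,4] (faults so far: 8)
  step 10: ref 7 -> HIT, frames=[7,4] (faults so far: 8)
  step 11: ref 7 -> HIT, frames=[7,4] (faults so far: 8)
  step 12: ref 1 -> FAULT, evict 4, frames=[7,1] (faults so far: 9)
  LRU total faults: 9
--- Optimal ---
  step 0: ref 2 -> FAULT, frames=[2,-] (faults so far: 1)
  step 1: ref 5 -> FAULT, frames=[2,5] (faults so far: 2)
  step 2: ref 6 -> FAULT, evict 5, frames=[2,6] (faults so far: 3)
  step 3: ref 2 -> HIT, frames=[2,6] (faults so far: 3)
  step 4: ref 5 -> FAULT, evict 2, frames=[5,6] (faults so far: 4)
  step 5: ref 1 -> FAULT, evict 5, frames=[1,6] (faults so far: 5)
  step 6: ref 7 -> FAULT, evict 6, frames=[1,7] (faults so far: 6)
  step 7: ref 7 -> HIT, frames=[1,7] (faults so far: 6)
  step 8: ref 7 -> HIT, frames=[1,7] (faults so far: 6)
  step 9: ref 4 -> FAULT, evict 1, frames=[4,7] (faults so far: 7)
  step 10: ref 7 -> HIT, frames=[4,7] (faults so far: 7)
  step 11: ref 7 -> HIT, frames=[4,7] (faults so far: 7)
  step 12: ref 1 -> FAULT, evict 4, frames=[1,7] (faults so far: 8)
  Optimal total faults: 8

Answer: 9 9 8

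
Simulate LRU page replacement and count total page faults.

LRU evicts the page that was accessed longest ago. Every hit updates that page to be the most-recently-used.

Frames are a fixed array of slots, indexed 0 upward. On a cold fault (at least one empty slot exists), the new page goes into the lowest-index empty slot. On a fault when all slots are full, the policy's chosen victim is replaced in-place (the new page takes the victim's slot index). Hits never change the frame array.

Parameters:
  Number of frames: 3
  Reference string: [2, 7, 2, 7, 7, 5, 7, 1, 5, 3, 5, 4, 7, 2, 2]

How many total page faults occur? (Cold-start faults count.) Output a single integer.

Answer: 8

Derivation:
Step 0: ref 2 → FAULT, frames=[2,-,-]
Step 1: ref 7 → FAULT, frames=[2,7,-]
Step 2: ref 2 → HIT, frames=[2,7,-]
Step 3: ref 7 → HIT, frames=[2,7,-]
Step 4: ref 7 → HIT, frames=[2,7,-]
Step 5: ref 5 → FAULT, frames=[2,7,5]
Step 6: ref 7 → HIT, frames=[2,7,5]
Step 7: ref 1 → FAULT (evict 2), frames=[1,7,5]
Step 8: ref 5 → HIT, frames=[1,7,5]
Step 9: ref 3 → FAULT (evict 7), frames=[1,3,5]
Step 10: ref 5 → HIT, frames=[1,3,5]
Step 11: ref 4 → FAULT (evict 1), frames=[4,3,5]
Step 12: ref 7 → FAULT (evict 3), frames=[4,7,5]
Step 13: ref 2 → FAULT (evict 5), frames=[4,7,2]
Step 14: ref 2 → HIT, frames=[4,7,2]
Total faults: 8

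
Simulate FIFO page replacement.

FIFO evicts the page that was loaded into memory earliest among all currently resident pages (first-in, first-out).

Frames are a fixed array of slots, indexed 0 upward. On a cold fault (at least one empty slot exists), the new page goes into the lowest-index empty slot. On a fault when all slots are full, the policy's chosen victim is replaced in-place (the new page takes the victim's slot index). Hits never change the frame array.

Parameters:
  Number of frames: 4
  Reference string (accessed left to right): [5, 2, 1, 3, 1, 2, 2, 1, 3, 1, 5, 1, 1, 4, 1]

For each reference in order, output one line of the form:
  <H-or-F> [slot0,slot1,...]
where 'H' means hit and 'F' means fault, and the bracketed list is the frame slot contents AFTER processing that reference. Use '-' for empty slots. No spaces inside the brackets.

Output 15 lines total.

F [5,-,-,-]
F [5,2,-,-]
F [5,2,1,-]
F [5,2,1,3]
H [5,2,1,3]
H [5,2,1,3]
H [5,2,1,3]
H [5,2,1,3]
H [5,2,1,3]
H [5,2,1,3]
H [5,2,1,3]
H [5,2,1,3]
H [5,2,1,3]
F [4,2,1,3]
H [4,2,1,3]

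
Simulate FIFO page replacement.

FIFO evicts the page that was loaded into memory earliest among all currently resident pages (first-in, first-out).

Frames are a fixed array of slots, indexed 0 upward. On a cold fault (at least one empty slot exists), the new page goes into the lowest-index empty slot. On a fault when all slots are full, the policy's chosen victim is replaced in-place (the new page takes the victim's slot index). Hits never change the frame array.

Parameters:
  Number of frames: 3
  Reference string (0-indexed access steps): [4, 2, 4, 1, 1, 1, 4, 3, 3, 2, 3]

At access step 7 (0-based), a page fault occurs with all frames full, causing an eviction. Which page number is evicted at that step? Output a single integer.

Step 0: ref 4 -> FAULT, frames=[4,-,-]
Step 1: ref 2 -> FAULT, frames=[4,2,-]
Step 2: ref 4 -> HIT, frames=[4,2,-]
Step 3: ref 1 -> FAULT, frames=[4,2,1]
Step 4: ref 1 -> HIT, frames=[4,2,1]
Step 5: ref 1 -> HIT, frames=[4,2,1]
Step 6: ref 4 -> HIT, frames=[4,2,1]
Step 7: ref 3 -> FAULT, evict 4, frames=[3,2,1]
At step 7: evicted page 4

Answer: 4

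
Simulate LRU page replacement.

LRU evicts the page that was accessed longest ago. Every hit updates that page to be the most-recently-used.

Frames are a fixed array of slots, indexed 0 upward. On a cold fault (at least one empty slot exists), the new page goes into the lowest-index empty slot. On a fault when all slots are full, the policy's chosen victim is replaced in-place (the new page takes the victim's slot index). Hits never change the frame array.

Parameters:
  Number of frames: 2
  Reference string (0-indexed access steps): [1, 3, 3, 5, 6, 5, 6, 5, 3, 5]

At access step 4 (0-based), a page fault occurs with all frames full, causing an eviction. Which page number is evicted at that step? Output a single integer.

Answer: 3

Derivation:
Step 0: ref 1 -> FAULT, frames=[1,-]
Step 1: ref 3 -> FAULT, frames=[1,3]
Step 2: ref 3 -> HIT, frames=[1,3]
Step 3: ref 5 -> FAULT, evict 1, frames=[5,3]
Step 4: ref 6 -> FAULT, evict 3, frames=[5,6]
At step 4: evicted page 3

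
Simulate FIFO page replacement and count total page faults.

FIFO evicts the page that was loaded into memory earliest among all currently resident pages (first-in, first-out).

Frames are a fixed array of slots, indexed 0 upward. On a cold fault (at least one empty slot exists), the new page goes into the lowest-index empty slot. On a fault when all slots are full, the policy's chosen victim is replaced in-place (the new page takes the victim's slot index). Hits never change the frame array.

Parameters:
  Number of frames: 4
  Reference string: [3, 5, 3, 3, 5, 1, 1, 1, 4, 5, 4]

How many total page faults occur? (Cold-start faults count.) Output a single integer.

Answer: 4

Derivation:
Step 0: ref 3 → FAULT, frames=[3,-,-,-]
Step 1: ref 5 → FAULT, frames=[3,5,-,-]
Step 2: ref 3 → HIT, frames=[3,5,-,-]
Step 3: ref 3 → HIT, frames=[3,5,-,-]
Step 4: ref 5 → HIT, frames=[3,5,-,-]
Step 5: ref 1 → FAULT, frames=[3,5,1,-]
Step 6: ref 1 → HIT, frames=[3,5,1,-]
Step 7: ref 1 → HIT, frames=[3,5,1,-]
Step 8: ref 4 → FAULT, frames=[3,5,1,4]
Step 9: ref 5 → HIT, frames=[3,5,1,4]
Step 10: ref 4 → HIT, frames=[3,5,1,4]
Total faults: 4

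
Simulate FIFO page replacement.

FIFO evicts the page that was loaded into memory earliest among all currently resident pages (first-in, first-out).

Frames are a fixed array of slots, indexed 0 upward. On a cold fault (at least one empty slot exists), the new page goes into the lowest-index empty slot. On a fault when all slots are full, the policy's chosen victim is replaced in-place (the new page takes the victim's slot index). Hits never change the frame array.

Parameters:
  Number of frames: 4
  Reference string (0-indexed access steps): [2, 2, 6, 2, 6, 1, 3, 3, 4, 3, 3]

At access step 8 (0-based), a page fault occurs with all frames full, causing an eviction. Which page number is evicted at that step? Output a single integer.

Answer: 2

Derivation:
Step 0: ref 2 -> FAULT, frames=[2,-,-,-]
Step 1: ref 2 -> HIT, frames=[2,-,-,-]
Step 2: ref 6 -> FAULT, frames=[2,6,-,-]
Step 3: ref 2 -> HIT, frames=[2,6,-,-]
Step 4: ref 6 -> HIT, frames=[2,6,-,-]
Step 5: ref 1 -> FAULT, frames=[2,6,1,-]
Step 6: ref 3 -> FAULT, frames=[2,6,1,3]
Step 7: ref 3 -> HIT, frames=[2,6,1,3]
Step 8: ref 4 -> FAULT, evict 2, frames=[4,6,1,3]
At step 8: evicted page 2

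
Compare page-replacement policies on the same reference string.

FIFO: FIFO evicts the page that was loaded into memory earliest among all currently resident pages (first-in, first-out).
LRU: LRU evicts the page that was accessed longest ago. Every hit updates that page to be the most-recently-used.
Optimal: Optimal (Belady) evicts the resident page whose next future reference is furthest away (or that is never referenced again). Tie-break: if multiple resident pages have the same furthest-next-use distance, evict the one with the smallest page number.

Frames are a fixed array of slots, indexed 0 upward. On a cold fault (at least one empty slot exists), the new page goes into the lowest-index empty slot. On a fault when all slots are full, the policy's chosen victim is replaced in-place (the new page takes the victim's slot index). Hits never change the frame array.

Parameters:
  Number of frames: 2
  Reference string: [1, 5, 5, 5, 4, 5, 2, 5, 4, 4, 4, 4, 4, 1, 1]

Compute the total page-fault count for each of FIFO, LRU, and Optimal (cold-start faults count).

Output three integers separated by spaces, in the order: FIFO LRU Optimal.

Answer: 7 6 6

Derivation:
--- FIFO ---
  step 0: ref 1 -> FAULT, frames=[1,-] (faults so far: 1)
  step 1: ref 5 -> FAULT, frames=[1,5] (faults so far: 2)
  step 2: ref 5 -> HIT, frames=[1,5] (faults so far: 2)
  step 3: ref 5 -> HIT, frames=[1,5] (faults so far: 2)
  step 4: ref 4 -> FAULT, evict 1, frames=[4,5] (faults so far: 3)
  step 5: ref 5 -> HIT, frames=[4,5] (faults so far: 3)
  step 6: ref 2 -> FAULT, evict 5, frames=[4,2] (faults so far: 4)
  step 7: ref 5 -> FAULT, evict 4, frames=[5,2] (faults so far: 5)
  step 8: ref 4 -> FAULT, evict 2, frames=[5,4] (faults so far: 6)
  step 9: ref 4 -> HIT, frames=[5,4] (faults so far: 6)
  step 10: ref 4 -> HIT, frames=[5,4] (faults so far: 6)
  step 11: ref 4 -> HIT, frames=[5,4] (faults so far: 6)
  step 12: ref 4 -> HIT, frames=[5,4] (faults so far: 6)
  step 13: ref 1 -> FAULT, evict 5, frames=[1,4] (faults so far: 7)
  step 14: ref 1 -> HIT, frames=[1,4] (faults so far: 7)
  FIFO total faults: 7
--- LRU ---
  step 0: ref 1 -> FAULT, frames=[1,-] (faults so far: 1)
  step 1: ref 5 -> FAULT, frames=[1,5] (faults so far: 2)
  step 2: ref 5 -> HIT, frames=[1,5] (faults so far: 2)
  step 3: ref 5 -> HIT, frames=[1,5] (faults so far: 2)
  step 4: ref 4 -> FAULT, evict 1, frames=[4,5] (faults so far: 3)
  step 5: ref 5 -> HIT, frames=[4,5] (faults so far: 3)
  step 6: ref 2 -> FAULT, evict 4, frames=[2,5] (faults so far: 4)
  step 7: ref 5 -> HIT, frames=[2,5] (faults so far: 4)
  step 8: ref 4 -> FAULT, evict 2, frames=[4,5] (faults so far: 5)
  step 9: ref 4 -> HIT, frames=[4,5] (faults so far: 5)
  step 10: ref 4 -> HIT, frames=[4,5] (faults so far: 5)
  step 11: ref 4 -> HIT, frames=[4,5] (faults so far: 5)
  step 12: ref 4 -> HIT, frames=[4,5] (faults so far: 5)
  step 13: ref 1 -> FAULT, evict 5, frames=[4,1] (faults so far: 6)
  step 14: ref 1 -> HIT, frames=[4,1] (faults so far: 6)
  LRU total faults: 6
--- Optimal ---
  step 0: ref 1 -> FAULT, frames=[1,-] (faults so far: 1)
  step 1: ref 5 -> FAULT, frames=[1,5] (faults so far: 2)
  step 2: ref 5 -> HIT, frames=[1,5] (faults so far: 2)
  step 3: ref 5 -> HIT, frames=[1,5] (faults so far: 2)
  step 4: ref 4 -> FAULT, evict 1, frames=[4,5] (faults so far: 3)
  step 5: ref 5 -> HIT, frames=[4,5] (faults so far: 3)
  step 6: ref 2 -> FAULT, evict 4, frames=[2,5] (faults so far: 4)
  step 7: ref 5 -> HIT, frames=[2,5] (faults so far: 4)
  step 8: ref 4 -> FAULT, evict 2, frames=[4,5] (faults so far: 5)
  step 9: ref 4 -> HIT, frames=[4,5] (faults so far: 5)
  step 10: ref 4 -> HIT, frames=[4,5] (faults so far: 5)
  step 11: ref 4 -> HIT, frames=[4,5] (faults so far: 5)
  step 12: ref 4 -> HIT, frames=[4,5] (faults so far: 5)
  step 13: ref 1 -> FAULT, evict 4, frames=[1,5] (faults so far: 6)
  step 14: ref 1 -> HIT, frames=[1,5] (faults so far: 6)
  Optimal total faults: 6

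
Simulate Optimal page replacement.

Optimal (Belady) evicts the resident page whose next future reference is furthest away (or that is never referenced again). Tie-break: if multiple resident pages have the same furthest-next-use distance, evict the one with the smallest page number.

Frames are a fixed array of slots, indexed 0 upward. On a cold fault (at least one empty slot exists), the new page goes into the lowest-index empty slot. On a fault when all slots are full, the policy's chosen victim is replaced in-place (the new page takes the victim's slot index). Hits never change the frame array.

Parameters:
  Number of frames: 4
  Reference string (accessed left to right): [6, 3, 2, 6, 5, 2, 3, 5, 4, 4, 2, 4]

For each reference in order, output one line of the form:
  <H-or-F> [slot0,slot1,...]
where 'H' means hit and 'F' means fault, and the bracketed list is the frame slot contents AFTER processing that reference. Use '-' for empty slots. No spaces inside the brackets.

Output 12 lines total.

F [6,-,-,-]
F [6,3,-,-]
F [6,3,2,-]
H [6,3,2,-]
F [6,3,2,5]
H [6,3,2,5]
H [6,3,2,5]
H [6,3,2,5]
F [6,4,2,5]
H [6,4,2,5]
H [6,4,2,5]
H [6,4,2,5]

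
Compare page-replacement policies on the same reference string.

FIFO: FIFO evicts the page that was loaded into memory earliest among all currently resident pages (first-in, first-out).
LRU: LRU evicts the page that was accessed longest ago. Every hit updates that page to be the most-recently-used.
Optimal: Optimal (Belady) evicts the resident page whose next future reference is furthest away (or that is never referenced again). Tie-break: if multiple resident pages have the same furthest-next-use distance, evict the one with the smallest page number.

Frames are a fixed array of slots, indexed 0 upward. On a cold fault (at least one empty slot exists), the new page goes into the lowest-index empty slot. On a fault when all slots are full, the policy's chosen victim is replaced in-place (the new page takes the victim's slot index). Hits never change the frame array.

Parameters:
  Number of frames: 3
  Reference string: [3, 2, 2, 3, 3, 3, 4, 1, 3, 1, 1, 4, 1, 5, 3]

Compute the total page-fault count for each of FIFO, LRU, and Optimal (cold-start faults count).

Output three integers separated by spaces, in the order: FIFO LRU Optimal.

Answer: 6 6 5

Derivation:
--- FIFO ---
  step 0: ref 3 -> FAULT, frames=[3,-,-] (faults so far: 1)
  step 1: ref 2 -> FAULT, frames=[3,2,-] (faults so far: 2)
  step 2: ref 2 -> HIT, frames=[3,2,-] (faults so far: 2)
  step 3: ref 3 -> HIT, frames=[3,2,-] (faults so far: 2)
  step 4: ref 3 -> HIT, frames=[3,2,-] (faults so far: 2)
  step 5: ref 3 -> HIT, frames=[3,2,-] (faults so far: 2)
  step 6: ref 4 -> FAULT, frames=[3,2,4] (faults so far: 3)
  step 7: ref 1 -> FAULT, evict 3, frames=[1,2,4] (faults so far: 4)
  step 8: ref 3 -> FAULT, evict 2, frames=[1,3,4] (faults so far: 5)
  step 9: ref 1 -> HIT, frames=[1,3,4] (faults so far: 5)
  step 10: ref 1 -> HIT, frames=[1,3,4] (faults so far: 5)
  step 11: ref 4 -> HIT, frames=[1,3,4] (faults so far: 5)
  step 12: ref 1 -> HIT, frames=[1,3,4] (faults so far: 5)
  step 13: ref 5 -> FAULT, evict 4, frames=[1,3,5] (faults so far: 6)
  step 14: ref 3 -> HIT, frames=[1,3,5] (faults so far: 6)
  FIFO total faults: 6
--- LRU ---
  step 0: ref 3 -> FAULT, frames=[3,-,-] (faults so far: 1)
  step 1: ref 2 -> FAULT, frames=[3,2,-] (faults so far: 2)
  step 2: ref 2 -> HIT, frames=[3,2,-] (faults so far: 2)
  step 3: ref 3 -> HIT, frames=[3,2,-] (faults so far: 2)
  step 4: ref 3 -> HIT, frames=[3,2,-] (faults so far: 2)
  step 5: ref 3 -> HIT, frames=[3,2,-] (faults so far: 2)
  step 6: ref 4 -> FAULT, frames=[3,2,4] (faults so far: 3)
  step 7: ref 1 -> FAULT, evict 2, frames=[3,1,4] (faults so far: 4)
  step 8: ref 3 -> HIT, frames=[3,1,4] (faults so far: 4)
  step 9: ref 1 -> HIT, frames=[3,1,4] (faults so far: 4)
  step 10: ref 1 -> HIT, frames=[3,1,4] (faults so far: 4)
  step 11: ref 4 -> HIT, frames=[3,1,4] (faults so far: 4)
  step 12: ref 1 -> HIT, frames=[3,1,4] (faults so far: 4)
  step 13: ref 5 -> FAULT, evict 3, frames=[5,1,4] (faults so far: 5)
  step 14: ref 3 -> FAULT, evict 4, frames=[5,1,3] (faults so far: 6)
  LRU total faults: 6
--- Optimal ---
  step 0: ref 3 -> FAULT, frames=[3,-,-] (faults so far: 1)
  step 1: ref 2 -> FAULT, frames=[3,2,-] (faults so far: 2)
  step 2: ref 2 -> HIT, frames=[3,2,-] (faults so far: 2)
  step 3: ref 3 -> HIT, frames=[3,2,-] (faults so far: 2)
  step 4: ref 3 -> HIT, frames=[3,2,-] (faults so far: 2)
  step 5: ref 3 -> HIT, frames=[3,2,-] (faults so far: 2)
  step 6: ref 4 -> FAULT, frames=[3,2,4] (faults so far: 3)
  step 7: ref 1 -> FAULT, evict 2, frames=[3,1,4] (faults so far: 4)
  step 8: ref 3 -> HIT, frames=[3,1,4] (faults so far: 4)
  step 9: ref 1 -> HIT, frames=[3,1,4] (faults so far: 4)
  step 10: ref 1 -> HIT, frames=[3,1,4] (faults so far: 4)
  step 11: ref 4 -> HIT, frames=[3,1,4] (faults so far: 4)
  step 12: ref 1 -> HIT, frames=[3,1,4] (faults so far: 4)
  step 13: ref 5 -> FAULT, evict 1, frames=[3,5,4] (faults so far: 5)
  step 14: ref 3 -> HIT, frames=[3,5,4] (faults so far: 5)
  Optimal total faults: 5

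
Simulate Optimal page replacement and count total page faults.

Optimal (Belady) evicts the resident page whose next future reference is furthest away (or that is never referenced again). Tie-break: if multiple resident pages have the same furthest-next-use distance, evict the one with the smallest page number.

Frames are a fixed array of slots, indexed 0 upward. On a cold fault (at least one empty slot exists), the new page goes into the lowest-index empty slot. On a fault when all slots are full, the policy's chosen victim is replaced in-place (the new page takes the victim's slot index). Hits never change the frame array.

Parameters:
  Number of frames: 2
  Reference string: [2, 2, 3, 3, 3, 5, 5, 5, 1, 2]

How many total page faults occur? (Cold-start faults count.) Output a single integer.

Answer: 4

Derivation:
Step 0: ref 2 → FAULT, frames=[2,-]
Step 1: ref 2 → HIT, frames=[2,-]
Step 2: ref 3 → FAULT, frames=[2,3]
Step 3: ref 3 → HIT, frames=[2,3]
Step 4: ref 3 → HIT, frames=[2,3]
Step 5: ref 5 → FAULT (evict 3), frames=[2,5]
Step 6: ref 5 → HIT, frames=[2,5]
Step 7: ref 5 → HIT, frames=[2,5]
Step 8: ref 1 → FAULT (evict 5), frames=[2,1]
Step 9: ref 2 → HIT, frames=[2,1]
Total faults: 4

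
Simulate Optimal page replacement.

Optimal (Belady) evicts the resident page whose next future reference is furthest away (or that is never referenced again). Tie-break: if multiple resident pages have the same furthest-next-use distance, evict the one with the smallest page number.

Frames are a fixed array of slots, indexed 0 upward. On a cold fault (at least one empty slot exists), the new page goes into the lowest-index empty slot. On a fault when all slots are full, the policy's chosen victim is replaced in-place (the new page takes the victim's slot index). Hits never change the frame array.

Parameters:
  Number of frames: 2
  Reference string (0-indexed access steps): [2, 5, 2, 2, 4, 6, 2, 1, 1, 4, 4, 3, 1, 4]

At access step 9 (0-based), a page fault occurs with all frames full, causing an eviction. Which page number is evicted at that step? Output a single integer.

Step 0: ref 2 -> FAULT, frames=[2,-]
Step 1: ref 5 -> FAULT, frames=[2,5]
Step 2: ref 2 -> HIT, frames=[2,5]
Step 3: ref 2 -> HIT, frames=[2,5]
Step 4: ref 4 -> FAULT, evict 5, frames=[2,4]
Step 5: ref 6 -> FAULT, evict 4, frames=[2,6]
Step 6: ref 2 -> HIT, frames=[2,6]
Step 7: ref 1 -> FAULT, evict 2, frames=[1,6]
Step 8: ref 1 -> HIT, frames=[1,6]
Step 9: ref 4 -> FAULT, evict 6, frames=[1,4]
At step 9: evicted page 6

Answer: 6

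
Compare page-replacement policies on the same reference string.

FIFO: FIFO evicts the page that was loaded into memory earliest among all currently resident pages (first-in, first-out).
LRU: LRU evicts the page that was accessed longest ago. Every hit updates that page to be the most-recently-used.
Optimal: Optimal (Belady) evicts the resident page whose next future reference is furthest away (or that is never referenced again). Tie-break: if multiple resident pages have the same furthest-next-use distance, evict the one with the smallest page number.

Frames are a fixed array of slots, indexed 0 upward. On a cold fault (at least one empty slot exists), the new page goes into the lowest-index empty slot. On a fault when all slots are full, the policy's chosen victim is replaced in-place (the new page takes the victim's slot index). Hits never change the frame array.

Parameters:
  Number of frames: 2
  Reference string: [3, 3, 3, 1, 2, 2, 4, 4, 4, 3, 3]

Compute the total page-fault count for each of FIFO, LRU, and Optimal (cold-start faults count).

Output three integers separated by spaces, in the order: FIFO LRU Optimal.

Answer: 5 5 4

Derivation:
--- FIFO ---
  step 0: ref 3 -> FAULT, frames=[3,-] (faults so far: 1)
  step 1: ref 3 -> HIT, frames=[3,-] (faults so far: 1)
  step 2: ref 3 -> HIT, frames=[3,-] (faults so far: 1)
  step 3: ref 1 -> FAULT, frames=[3,1] (faults so far: 2)
  step 4: ref 2 -> FAULT, evict 3, frames=[2,1] (faults so far: 3)
  step 5: ref 2 -> HIT, frames=[2,1] (faults so far: 3)
  step 6: ref 4 -> FAULT, evict 1, frames=[2,4] (faults so far: 4)
  step 7: ref 4 -> HIT, frames=[2,4] (faults so far: 4)
  step 8: ref 4 -> HIT, frames=[2,4] (faults so far: 4)
  step 9: ref 3 -> FAULT, evict 2, frames=[3,4] (faults so far: 5)
  step 10: ref 3 -> HIT, frames=[3,4] (faults so far: 5)
  FIFO total faults: 5
--- LRU ---
  step 0: ref 3 -> FAULT, frames=[3,-] (faults so far: 1)
  step 1: ref 3 -> HIT, frames=[3,-] (faults so far: 1)
  step 2: ref 3 -> HIT, frames=[3,-] (faults so far: 1)
  step 3: ref 1 -> FAULT, frames=[3,1] (faults so far: 2)
  step 4: ref 2 -> FAULT, evict 3, frames=[2,1] (faults so far: 3)
  step 5: ref 2 -> HIT, frames=[2,1] (faults so far: 3)
  step 6: ref 4 -> FAULT, evict 1, frames=[2,4] (faults so far: 4)
  step 7: ref 4 -> HIT, frames=[2,4] (faults so far: 4)
  step 8: ref 4 -> HIT, frames=[2,4] (faults so far: 4)
  step 9: ref 3 -> FAULT, evict 2, frames=[3,4] (faults so far: 5)
  step 10: ref 3 -> HIT, frames=[3,4] (faults so far: 5)
  LRU total faults: 5
--- Optimal ---
  step 0: ref 3 -> FAULT, frames=[3,-] (faults so far: 1)
  step 1: ref 3 -> HIT, frames=[3,-] (faults so far: 1)
  step 2: ref 3 -> HIT, frames=[3,-] (faults so far: 1)
  step 3: ref 1 -> FAULT, frames=[3,1] (faults so far: 2)
  step 4: ref 2 -> FAULT, evict 1, frames=[3,2] (faults so far: 3)
  step 5: ref 2 -> HIT, frames=[3,2] (faults so far: 3)
  step 6: ref 4 -> FAULT, evict 2, frames=[3,4] (faults so far: 4)
  step 7: ref 4 -> HIT, frames=[3,4] (faults so far: 4)
  step 8: ref 4 -> HIT, frames=[3,4] (faults so far: 4)
  step 9: ref 3 -> HIT, frames=[3,4] (faults so far: 4)
  step 10: ref 3 -> HIT, frames=[3,4] (faults so far: 4)
  Optimal total faults: 4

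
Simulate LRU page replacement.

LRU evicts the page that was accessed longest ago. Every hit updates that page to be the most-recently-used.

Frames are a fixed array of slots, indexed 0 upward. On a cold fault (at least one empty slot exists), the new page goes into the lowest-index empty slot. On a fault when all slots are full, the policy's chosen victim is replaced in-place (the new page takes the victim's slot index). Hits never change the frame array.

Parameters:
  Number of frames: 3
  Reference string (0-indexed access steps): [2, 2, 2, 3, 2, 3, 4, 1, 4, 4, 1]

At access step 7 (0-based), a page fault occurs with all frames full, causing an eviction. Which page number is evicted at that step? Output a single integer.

Answer: 2

Derivation:
Step 0: ref 2 -> FAULT, frames=[2,-,-]
Step 1: ref 2 -> HIT, frames=[2,-,-]
Step 2: ref 2 -> HIT, frames=[2,-,-]
Step 3: ref 3 -> FAULT, frames=[2,3,-]
Step 4: ref 2 -> HIT, frames=[2,3,-]
Step 5: ref 3 -> HIT, frames=[2,3,-]
Step 6: ref 4 -> FAULT, frames=[2,3,4]
Step 7: ref 1 -> FAULT, evict 2, frames=[1,3,4]
At step 7: evicted page 2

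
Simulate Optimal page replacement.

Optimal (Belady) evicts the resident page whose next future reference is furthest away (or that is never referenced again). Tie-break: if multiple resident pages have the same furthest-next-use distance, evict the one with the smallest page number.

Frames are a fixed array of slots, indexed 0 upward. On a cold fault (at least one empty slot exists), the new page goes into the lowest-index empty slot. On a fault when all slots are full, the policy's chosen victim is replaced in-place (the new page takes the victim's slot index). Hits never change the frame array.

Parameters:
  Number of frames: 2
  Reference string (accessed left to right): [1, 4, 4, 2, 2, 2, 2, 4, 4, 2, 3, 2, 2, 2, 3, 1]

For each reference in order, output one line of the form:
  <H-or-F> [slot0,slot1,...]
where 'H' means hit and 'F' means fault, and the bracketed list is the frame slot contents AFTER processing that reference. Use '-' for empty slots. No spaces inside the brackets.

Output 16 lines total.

F [1,-]
F [1,4]
H [1,4]
F [2,4]
H [2,4]
H [2,4]
H [2,4]
H [2,4]
H [2,4]
H [2,4]
F [2,3]
H [2,3]
H [2,3]
H [2,3]
H [2,3]
F [1,3]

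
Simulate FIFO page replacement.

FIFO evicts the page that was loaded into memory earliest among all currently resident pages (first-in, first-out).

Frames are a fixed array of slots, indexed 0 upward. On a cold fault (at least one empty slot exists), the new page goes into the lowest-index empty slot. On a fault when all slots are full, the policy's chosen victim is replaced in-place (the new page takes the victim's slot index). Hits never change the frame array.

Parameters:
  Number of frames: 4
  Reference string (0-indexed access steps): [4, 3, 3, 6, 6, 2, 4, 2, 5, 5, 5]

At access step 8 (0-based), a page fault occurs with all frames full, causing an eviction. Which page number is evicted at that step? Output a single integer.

Answer: 4

Derivation:
Step 0: ref 4 -> FAULT, frames=[4,-,-,-]
Step 1: ref 3 -> FAULT, frames=[4,3,-,-]
Step 2: ref 3 -> HIT, frames=[4,3,-,-]
Step 3: ref 6 -> FAULT, frames=[4,3,6,-]
Step 4: ref 6 -> HIT, frames=[4,3,6,-]
Step 5: ref 2 -> FAULT, frames=[4,3,6,2]
Step 6: ref 4 -> HIT, frames=[4,3,6,2]
Step 7: ref 2 -> HIT, frames=[4,3,6,2]
Step 8: ref 5 -> FAULT, evict 4, frames=[5,3,6,2]
At step 8: evicted page 4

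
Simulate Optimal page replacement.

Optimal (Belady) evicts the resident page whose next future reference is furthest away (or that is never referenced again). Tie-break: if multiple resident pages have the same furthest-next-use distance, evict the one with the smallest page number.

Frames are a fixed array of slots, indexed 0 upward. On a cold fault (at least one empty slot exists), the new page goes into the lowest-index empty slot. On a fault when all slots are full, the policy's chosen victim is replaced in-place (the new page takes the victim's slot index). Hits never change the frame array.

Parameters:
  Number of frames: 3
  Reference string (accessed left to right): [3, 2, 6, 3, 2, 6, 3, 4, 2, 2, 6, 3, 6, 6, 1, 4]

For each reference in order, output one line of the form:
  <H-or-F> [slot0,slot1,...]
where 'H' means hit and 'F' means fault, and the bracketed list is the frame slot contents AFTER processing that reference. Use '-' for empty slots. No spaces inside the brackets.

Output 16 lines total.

F [3,-,-]
F [3,2,-]
F [3,2,6]
H [3,2,6]
H [3,2,6]
H [3,2,6]
H [3,2,6]
F [4,2,6]
H [4,2,6]
H [4,2,6]
H [4,2,6]
F [4,3,6]
H [4,3,6]
H [4,3,6]
F [4,1,6]
H [4,1,6]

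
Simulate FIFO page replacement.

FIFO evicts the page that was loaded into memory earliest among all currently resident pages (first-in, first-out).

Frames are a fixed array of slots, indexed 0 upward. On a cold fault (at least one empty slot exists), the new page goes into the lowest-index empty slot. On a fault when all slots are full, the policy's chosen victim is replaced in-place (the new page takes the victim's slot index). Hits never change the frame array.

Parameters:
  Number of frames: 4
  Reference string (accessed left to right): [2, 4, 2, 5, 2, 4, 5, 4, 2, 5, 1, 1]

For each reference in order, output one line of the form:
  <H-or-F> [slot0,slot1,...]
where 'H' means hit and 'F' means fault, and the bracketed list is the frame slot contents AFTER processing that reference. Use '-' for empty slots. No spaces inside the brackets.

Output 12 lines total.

F [2,-,-,-]
F [2,4,-,-]
H [2,4,-,-]
F [2,4,5,-]
H [2,4,5,-]
H [2,4,5,-]
H [2,4,5,-]
H [2,4,5,-]
H [2,4,5,-]
H [2,4,5,-]
F [2,4,5,1]
H [2,4,5,1]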